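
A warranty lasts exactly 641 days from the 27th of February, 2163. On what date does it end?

November 29, 2164

+365 (one year) → Feb 27, 2164 (276 left).
Feb has 29 days: +3 → Mar 1, 2164 (273 left).
Mar has 31 days: +31 → Apr 1, 2164 (242 left).
Apr has 30 days: +30 → May 1, 2164 (212 left).
May has 31 days: +31 → Jun 1, 2164 (181 left).
Jun has 30 days: +30 → Jul 1, 2164 (151 left).
Jul has 31 days: +31 → Aug 1, 2164 (120 left).
Aug has 31 days: +31 → Sep 1, 2164 (89 left).
Sep has 30 days: +30 → Oct 1, 2164 (59 left).
Oct has 31 days: +31 → Nov 1, 2164 (28 left).
+28 → Nov 29, 2164.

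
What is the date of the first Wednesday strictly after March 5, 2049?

Mar 5, 2049 is a Friday.
From Friday to the next Wednesday is 5 days.
Mar 5, 2049 + 5 = Mar 10, 2049.

March 10, 2049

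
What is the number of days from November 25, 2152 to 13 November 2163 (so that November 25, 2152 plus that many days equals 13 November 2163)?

Nov 25, 2152 → Nov 25, 2153: 365 days.
Nov 25, 2153 → Nov 25, 2154: 365 days.
Nov 25, 2154 → Nov 25, 2155: 365 days.
Nov 25, 2155 → Nov 25, 2156: 366 days (Feb 29, 2156 is in that span).
Nov 25, 2156 → Nov 25, 2157: 365 days.
Nov 25, 2157 → Nov 25, 2158: 365 days.
Nov 25, 2158 → Nov 25, 2159: 365 days.
Nov 25, 2159 → Nov 25, 2160: 366 days (Feb 29, 2160 is in that span).
Nov 25, 2160 → Nov 25, 2161: 365 days.
Nov 25, 2161 → Nov 25, 2162: 365 days.
Nov 25, 2162 → Dec 25, 2162: 30 days (November has 30).
Dec 25, 2162 → Jan 25, 2163: 31 days (December has 31).
Jan 25, 2163 → Feb 25, 2163: 31 days (January has 31).
Feb 25, 2163 → Mar 25, 2163: 28 days (February has 28).
Mar 25, 2163 → Apr 25, 2163: 31 days (March has 31).
Apr 25, 2163 → May 25, 2163: 30 days (April has 30).
May 25, 2163 → Jun 25, 2163: 31 days (May has 31).
Jun 25, 2163 → Jul 25, 2163: 30 days (June has 30).
Jul 25, 2163 → Aug 25, 2163: 31 days (July has 31).
Aug 25, 2163 → Sep 25, 2163: 31 days (August has 31).
Sep 25, 2163 → Oct 25, 2163: 30 days (September has 30).
Oct 25, 2163 → Nov 13, 2163: 19 days.
Total: 4005 days.

4005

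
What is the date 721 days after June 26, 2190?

+365 (one year) → Jun 26, 2191 (356 left).
Jun has 30 days: +5 → Jul 1, 2191 (351 left).
Jul has 31 days: +31 → Aug 1, 2191 (320 left).
Aug has 31 days: +31 → Sep 1, 2191 (289 left).
Sep has 30 days: +30 → Oct 1, 2191 (259 left).
Oct has 31 days: +31 → Nov 1, 2191 (228 left).
Nov has 30 days: +30 → Dec 1, 2191 (198 left).
Dec has 31 days: +31 → Jan 1, 2192 (167 left).
Jan has 31 days: +31 → Feb 1, 2192 (136 left).
Feb has 29 days: +29 → Mar 1, 2192 (107 left).
Mar has 31 days: +31 → Apr 1, 2192 (76 left).
Apr has 30 days: +30 → May 1, 2192 (46 left).
May has 31 days: +31 → Jun 1, 2192 (15 left).
+15 → Jun 16, 2192.

June 16, 2192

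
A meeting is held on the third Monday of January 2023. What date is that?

January 1, 2023 is a Sunday.
The first Monday is therefore January 2 (1 days later).
The third Monday is 2 + 2×7 = January 16.

January 16, 2023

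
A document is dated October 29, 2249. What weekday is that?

Monday

Doomsday rule: the anchor day for the 2200s is Friday. For year 49: 49÷12 = 4 r 1, and 1÷4 = 0, so 4+1+0 = 5.
Friday + 5 ≡ Wednesday — that's 2249's doomsday.
In October the doomsday date is Oct 10.
Oct 29 is 19 days after Oct 10; 19 mod 7 = 5, so Wednesday + 5 = Monday.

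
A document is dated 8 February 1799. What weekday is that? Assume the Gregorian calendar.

Friday

Doomsday rule: the anchor day for the 1700s is Sunday. For year 99: 99÷12 = 8 r 3, and 3÷4 = 0, so 8+3+0 = 11.
Sunday + 11 ≡ Thursday — that's 1799's doomsday.
In February the doomsday date is Feb 28 (1799 is not a leap year).
Feb 8 is 20 days before Feb 28; 20 mod 7 = 6, so Thursday − 6 = Friday.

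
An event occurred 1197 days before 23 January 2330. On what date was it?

October 14, 2326

−365 (one year) → Jan 23, 2329 (832 left).
−366 (one year; includes Feb 29, 2328) → Jan 23, 2328 (466 left).
−365 (one year) → Jan 23, 2327 (101 left).
−23 → Dec 31, 2326 (end of Dec, 31 days; 78 left).
−31 → Nov 30, 2326 (end of Nov, 30 days; 47 left).
−30 → Oct 31, 2326 (end of Oct, 31 days; 17 left).
−17 → Oct 14, 2326.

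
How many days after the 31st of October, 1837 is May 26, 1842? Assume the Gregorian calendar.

Oct 31, 1837 → Oct 31, 1838: 365 days.
Oct 31, 1838 → Oct 31, 1839: 365 days.
Oct 31, 1839 → Oct 31, 1840: 366 days (Feb 29, 1840 is in that span).
Oct 31, 1840 → Oct 31, 1841: 365 days.
Oct 31, 1841 → Nov 30, 1841: 30 days (October has 31).
Nov 30, 1841 → Dec 30, 1841: 30 days (November has 30).
Dec 30, 1841 → Jan 30, 1842: 31 days (December has 31).
Jan 30, 1842 → Feb 28, 1842: 29 days (January has 31).
Feb 28, 1842 → Mar 28, 1842: 28 days (February has 28).
Mar 28, 1842 → Apr 28, 1842: 31 days (March has 31).
Apr 28, 1842 → May 26, 1842: 28 days.
Total: 1668 days.

1668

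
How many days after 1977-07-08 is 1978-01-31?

Jul 8, 1977 → Aug 8, 1977: 31 days (July has 31).
Aug 8, 1977 → Sep 8, 1977: 31 days (August has 31).
Sep 8, 1977 → Oct 8, 1977: 30 days (September has 30).
Oct 8, 1977 → Nov 8, 1977: 31 days (October has 31).
Nov 8, 1977 → Dec 8, 1977: 30 days (November has 30).
Dec 8, 1977 → Jan 8, 1978: 31 days (December has 31).
Jan 8, 1978 → Jan 31, 1978: 23 days.
Total: 207 days.

207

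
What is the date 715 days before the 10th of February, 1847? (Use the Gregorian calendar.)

February 25, 1845

−365 (one year) → Feb 10, 1846 (350 left).
−10 → Jan 31, 1846 (end of Jan, 31 days; 340 left).
−31 → Dec 31, 1845 (end of Dec, 31 days; 309 left).
−31 → Nov 30, 1845 (end of Nov, 30 days; 278 left).
−30 → Oct 31, 1845 (end of Oct, 31 days; 248 left).
−31 → Sep 30, 1845 (end of Sep, 30 days; 217 left).
−30 → Aug 31, 1845 (end of Aug, 31 days; 187 left).
−31 → Jul 31, 1845 (end of Jul, 31 days; 156 left).
−31 → Jun 30, 1845 (end of Jun, 30 days; 125 left).
−30 → May 31, 1845 (end of May, 31 days; 95 left).
−31 → Apr 30, 1845 (end of Apr, 30 days; 64 left).
−30 → Mar 31, 1845 (end of Mar, 31 days; 34 left).
−31 → Feb 28, 1845 (end of Feb, 28 days; 3 left).
−3 → Feb 25, 1845.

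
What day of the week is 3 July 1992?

Friday

January 1, 1992 is a Wednesday.
Jan 1, 1992 → Feb 1, 1992: 31 days (January has 31).
Feb 1, 1992 → Mar 1, 1992: 29 days (February has 29).
Mar 1, 1992 → Apr 1, 1992: 31 days (March has 31).
Apr 1, 1992 → May 1, 1992: 30 days (April has 30).
May 1, 1992 → Jun 1, 1992: 31 days (May has 31).
Jun 1, 1992 → Jul 1, 1992: 30 days (June has 30).
Jul 1, 1992 → Jul 3, 1992: 2 days.
Total: 184 days.
184 mod 7 = 2, so Wednesday + 2 = Friday.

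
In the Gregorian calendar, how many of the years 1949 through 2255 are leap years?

Multiples of 4 in [1949,2255]: 76.
Of those, multiples of 100: 3 (not leap unless ÷400).
Multiples of 400: 1.
Leap years = 76 − 3 + 1 = 74.

74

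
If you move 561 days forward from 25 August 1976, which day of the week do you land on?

Thursday

Aug 25, 1976 is a Wednesday.
561 mod 7 = 1, so 561 days after a Wednesday is Wednesday + 1 = Thursday.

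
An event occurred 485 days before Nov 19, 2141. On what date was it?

−365 (one year) → Nov 19, 2140 (120 left).
−19 → Oct 31, 2140 (end of Oct, 31 days; 101 left).
−31 → Sep 30, 2140 (end of Sep, 30 days; 70 left).
−30 → Aug 31, 2140 (end of Aug, 31 days; 40 left).
−31 → Jul 31, 2140 (end of Jul, 31 days; 9 left).
−9 → Jul 22, 2140.

July 22, 2140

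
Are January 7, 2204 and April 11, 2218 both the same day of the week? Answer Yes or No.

From Jan 7, 2204 to Apr 11, 2218 is 5208 days.
5208 mod 7 = 0, so they are the same weekday.
(Jan 7, 2204 is a Saturday; Apr 11, 2218 is a Saturday.)

Yes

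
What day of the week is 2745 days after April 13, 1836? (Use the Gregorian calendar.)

First find the weekday of Apr 13, 1836. Doomsday rule: the anchor day for the 1800s is Friday. For year 36: 36÷12 = 3 r 0, and 0÷4 = 0, so 3+0+0 = 3.
Friday + 3 ≡ Monday — that's 1836's doomsday.
In April the doomsday date is Apr 4.
Apr 13 is 9 days after Apr 4; 9 mod 7 = 2, so Monday + 2 = Wednesday.
2745 mod 7 = 1, so 2745 days after a Wednesday is Wednesday + 1 = Thursday.

Thursday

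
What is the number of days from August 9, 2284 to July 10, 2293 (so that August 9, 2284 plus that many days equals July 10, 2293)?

3257

Aug 9, 2284 → Aug 9, 2285: 365 days.
Aug 9, 2285 → Aug 9, 2286: 365 days.
Aug 9, 2286 → Aug 9, 2287: 365 days.
Aug 9, 2287 → Aug 9, 2288: 366 days (Feb 29, 2288 is in that span).
Aug 9, 2288 → Aug 9, 2289: 365 days.
Aug 9, 2289 → Aug 9, 2290: 365 days.
Aug 9, 2290 → Aug 9, 2291: 365 days.
Aug 9, 2291 → Aug 9, 2292: 366 days (Feb 29, 2292 is in that span).
Aug 9, 2292 → Sep 9, 2292: 31 days (August has 31).
Sep 9, 2292 → Oct 9, 2292: 30 days (September has 30).
Oct 9, 2292 → Nov 9, 2292: 31 days (October has 31).
Nov 9, 2292 → Dec 9, 2292: 30 days (November has 30).
Dec 9, 2292 → Jan 9, 2293: 31 days (December has 31).
Jan 9, 2293 → Feb 9, 2293: 31 days (January has 31).
Feb 9, 2293 → Mar 9, 2293: 28 days (February has 28).
Mar 9, 2293 → Apr 9, 2293: 31 days (March has 31).
Apr 9, 2293 → May 9, 2293: 30 days (April has 30).
May 9, 2293 → Jun 9, 2293: 31 days (May has 31).
Jun 9, 2293 → Jul 9, 2293: 30 days (June has 30).
Jul 9, 2293 → Jul 10, 2293: 1 days.
Total: 3257 days.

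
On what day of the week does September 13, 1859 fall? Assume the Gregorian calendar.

January 1, 1859 is a Saturday.
Jan 1, 1859 → Feb 1, 1859: 31 days (January has 31).
Feb 1, 1859 → Mar 1, 1859: 28 days (February has 28).
Mar 1, 1859 → Apr 1, 1859: 31 days (March has 31).
Apr 1, 1859 → May 1, 1859: 30 days (April has 30).
May 1, 1859 → Jun 1, 1859: 31 days (May has 31).
Jun 1, 1859 → Jul 1, 1859: 30 days (June has 30).
Jul 1, 1859 → Aug 1, 1859: 31 days (July has 31).
Aug 1, 1859 → Sep 1, 1859: 31 days (August has 31).
Sep 1, 1859 → Sep 13, 1859: 12 days.
Total: 255 days.
255 mod 7 = 3, so Saturday + 3 = Tuesday.

Tuesday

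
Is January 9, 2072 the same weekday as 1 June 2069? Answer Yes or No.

Yes

From Jun 1, 2069 to Jan 9, 2072 is 952 days.
952 mod 7 = 0, so they are the same weekday.
(Jun 1, 2069 is a Saturday; Jan 9, 2072 is a Saturday.)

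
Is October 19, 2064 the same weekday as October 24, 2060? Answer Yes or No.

Yes

From Oct 24, 2060 to Oct 19, 2064 is 1456 days.
1456 mod 7 = 0, so they are the same weekday.
(Oct 24, 2060 is a Sunday; Oct 19, 2064 is a Sunday.)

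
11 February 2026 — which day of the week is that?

Wednesday

Doomsday rule: the anchor day for the 2000s is Tuesday. For year 26: 26÷12 = 2 r 2, and 2÷4 = 0, so 2+2+0 = 4.
Tuesday + 4 ≡ Saturday — that's 2026's doomsday.
In February the doomsday date is Feb 28 (2026 is not a leap year).
Feb 11 is 17 days before Feb 28; 17 mod 7 = 3, so Saturday − 3 = Wednesday.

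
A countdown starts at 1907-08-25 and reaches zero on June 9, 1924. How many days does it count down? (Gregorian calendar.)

6133

Aug 25, 1907 → Aug 25, 1908: 366 days (Feb 29, 1908 is in that span).
Aug 25, 1908 → Aug 25, 1909: 365 days.
Aug 25, 1909 → Aug 25, 1910: 365 days.
Aug 25, 1910 → Aug 25, 1911: 365 days.
Aug 25, 1911 → Aug 25, 1912: 366 days (Feb 29, 1912 is in that span).
Aug 25, 1912 → Aug 25, 1913: 365 days.
Aug 25, 1913 → Aug 25, 1914: 365 days.
Aug 25, 1914 → Aug 25, 1915: 365 days.
Aug 25, 1915 → Aug 25, 1916: 366 days (Feb 29, 1916 is in that span).
Aug 25, 1916 → Aug 25, 1917: 365 days.
Aug 25, 1917 → Aug 25, 1918: 365 days.
Aug 25, 1918 → Aug 25, 1919: 365 days.
Aug 25, 1919 → Aug 25, 1920: 366 days (Feb 29, 1920 is in that span).
Aug 25, 1920 → Aug 25, 1921: 365 days.
Aug 25, 1921 → Aug 25, 1922: 365 days.
Aug 25, 1922 → Aug 25, 1923: 365 days.
Aug 25, 1923 → Sep 25, 1923: 31 days (August has 31).
Sep 25, 1923 → Oct 25, 1923: 30 days (September has 30).
Oct 25, 1923 → Nov 25, 1923: 31 days (October has 31).
Nov 25, 1923 → Dec 25, 1923: 30 days (November has 30).
Dec 25, 1923 → Jan 25, 1924: 31 days (December has 31).
Jan 25, 1924 → Feb 25, 1924: 31 days (January has 31).
Feb 25, 1924 → Mar 25, 1924: 29 days (February has 29).
Mar 25, 1924 → Apr 25, 1924: 31 days (March has 31).
Apr 25, 1924 → May 25, 1924: 30 days (April has 30).
May 25, 1924 → Jun 9, 1924: 15 days.
Total: 6133 days.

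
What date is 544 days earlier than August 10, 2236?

−366 (one year; includes Feb 29, 2236) → Aug 10, 2235 (178 left).
−10 → Jul 31, 2235 (end of Jul, 31 days; 168 left).
−31 → Jun 30, 2235 (end of Jun, 30 days; 137 left).
−30 → May 31, 2235 (end of May, 31 days; 107 left).
−31 → Apr 30, 2235 (end of Apr, 30 days; 76 left).
−30 → Mar 31, 2235 (end of Mar, 31 days; 46 left).
−31 → Feb 28, 2235 (end of Feb, 28 days; 15 left).
−15 → Feb 13, 2235.

February 13, 2235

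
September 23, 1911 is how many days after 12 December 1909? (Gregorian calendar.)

Dec 12, 1909 → Dec 12, 1910: 365 days.
Dec 12, 1910 → Jan 12, 1911: 31 days (December has 31).
Jan 12, 1911 → Feb 12, 1911: 31 days (January has 31).
Feb 12, 1911 → Mar 12, 1911: 28 days (February has 28).
Mar 12, 1911 → Apr 12, 1911: 31 days (March has 31).
Apr 12, 1911 → May 12, 1911: 30 days (April has 30).
May 12, 1911 → Jun 12, 1911: 31 days (May has 31).
Jun 12, 1911 → Jul 12, 1911: 30 days (June has 30).
Jul 12, 1911 → Aug 12, 1911: 31 days (July has 31).
Aug 12, 1911 → Sep 12, 1911: 31 days (August has 31).
Sep 12, 1911 → Sep 23, 1911: 11 days.
Total: 650 days.

650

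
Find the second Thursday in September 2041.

September 1, 2041 is a Sunday.
The first Thursday is therefore September 5 (4 days later).
The second Thursday is 5 + 1×7 = September 12.

September 12, 2041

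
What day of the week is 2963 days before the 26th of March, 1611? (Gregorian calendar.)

Thursday

First find the weekday of Mar 26, 1611. Doomsday rule: the anchor day for the 1600s is Tuesday. For year 11: 11÷12 = 0 r 11, and 11÷4 = 2, so 0+11+2 = 13.
Tuesday + 13 ≡ Monday — that's 1611's doomsday.
In March the doomsday date is Mar 14.
Mar 26 is 12 days after Mar 14; 12 mod 7 = 5, so Monday + 5 = Saturday.
2963 mod 7 = 2, so 2963 days before a Saturday is Saturday − 2 = Thursday.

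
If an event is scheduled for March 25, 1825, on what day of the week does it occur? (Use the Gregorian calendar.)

Doomsday rule: the anchor day for the 1800s is Friday. For year 25: 25÷12 = 2 r 1, and 1÷4 = 0, so 2+1+0 = 3.
Friday + 3 ≡ Monday — that's 1825's doomsday.
In March the doomsday date is Mar 14.
Mar 25 is 11 days after Mar 14; 11 mod 7 = 4, so Monday + 4 = Friday.

Friday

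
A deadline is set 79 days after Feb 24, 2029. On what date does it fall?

Feb has 28 days: +5 → Mar 1, 2029 (74 left).
Mar has 31 days: +31 → Apr 1, 2029 (43 left).
Apr has 30 days: +30 → May 1, 2029 (13 left).
+13 → May 14, 2029.

May 14, 2029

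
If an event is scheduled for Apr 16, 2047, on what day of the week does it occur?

January 1, 2047 is a Tuesday.
Jan 1, 2047 → Feb 1, 2047: 31 days (January has 31).
Feb 1, 2047 → Mar 1, 2047: 28 days (February has 28).
Mar 1, 2047 → Apr 1, 2047: 31 days (March has 31).
Apr 1, 2047 → Apr 16, 2047: 15 days.
Total: 105 days.
105 mod 7 = 0, so Tuesday + 0 = Tuesday.

Tuesday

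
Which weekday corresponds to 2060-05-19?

Wednesday

Doomsday rule: the anchor day for the 2000s is Tuesday. For year 60: 60÷12 = 5 r 0, and 0÷4 = 0, so 5+0+0 = 5.
Tuesday + 5 ≡ Sunday — that's 2060's doomsday.
In May the doomsday date is May 9.
May 19 is 10 days after May 9; 10 mod 7 = 3, so Sunday + 3 = Wednesday.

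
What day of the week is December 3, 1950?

Sunday

January 1, 1950 is a Sunday.
Jan 1, 1950 → Feb 1, 1950: 31 days (January has 31).
Feb 1, 1950 → Mar 1, 1950: 28 days (February has 28).
Mar 1, 1950 → Apr 1, 1950: 31 days (March has 31).
Apr 1, 1950 → May 1, 1950: 30 days (April has 30).
May 1, 1950 → Jun 1, 1950: 31 days (May has 31).
Jun 1, 1950 → Jul 1, 1950: 30 days (June has 30).
Jul 1, 1950 → Aug 1, 1950: 31 days (July has 31).
Aug 1, 1950 → Sep 1, 1950: 31 days (August has 31).
Sep 1, 1950 → Oct 1, 1950: 30 days (September has 30).
Oct 1, 1950 → Nov 1, 1950: 31 days (October has 31).
Nov 1, 1950 → Dec 1, 1950: 30 days (November has 30).
Dec 1, 1950 → Dec 3, 1950: 2 days.
Total: 336 days.
336 mod 7 = 0, so Sunday + 0 = Sunday.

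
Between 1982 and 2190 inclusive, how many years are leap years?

51

Multiples of 4 in [1982,2190]: 52.
Of those, multiples of 100: 2 (not leap unless ÷400).
Multiples of 400: 1.
Leap years = 52 − 2 + 1 = 51.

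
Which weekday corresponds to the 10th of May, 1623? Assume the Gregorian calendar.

Wednesday

Doomsday rule: the anchor day for the 1600s is Tuesday. For year 23: 23÷12 = 1 r 11, and 11÷4 = 2, so 1+11+2 = 14.
Tuesday + 14 ≡ Tuesday — that's 1623's doomsday.
In May the doomsday date is May 9.
May 10 is 1 day after May 9; 1 mod 7 = 1, so Tuesday + 1 = Wednesday.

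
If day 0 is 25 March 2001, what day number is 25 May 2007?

Mar 25, 2001 → Mar 25, 2002: 365 days.
Mar 25, 2002 → Mar 25, 2003: 365 days.
Mar 25, 2003 → Mar 25, 2004: 366 days (Feb 29, 2004 is in that span).
Mar 25, 2004 → Mar 25, 2005: 365 days.
Mar 25, 2005 → Mar 25, 2006: 365 days.
Mar 25, 2006 → Mar 25, 2007: 365 days.
Mar 25, 2007 → Apr 25, 2007: 31 days (March has 31).
Apr 25, 2007 → May 25, 2007: 30 days.
Total: 2252 days.

2252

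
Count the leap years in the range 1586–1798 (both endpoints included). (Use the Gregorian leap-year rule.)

52

Multiples of 4 in [1586,1798]: 53.
Of those, multiples of 100: 2 (not leap unless ÷400).
Multiples of 400: 1.
Leap years = 53 − 2 + 1 = 52.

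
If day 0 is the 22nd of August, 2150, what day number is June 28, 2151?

Aug 22, 2150 → Sep 22, 2150: 31 days (August has 31).
Sep 22, 2150 → Oct 22, 2150: 30 days (September has 30).
Oct 22, 2150 → Nov 22, 2150: 31 days (October has 31).
Nov 22, 2150 → Dec 22, 2150: 30 days (November has 30).
Dec 22, 2150 → Jan 22, 2151: 31 days (December has 31).
Jan 22, 2151 → Feb 22, 2151: 31 days (January has 31).
Feb 22, 2151 → Mar 22, 2151: 28 days (February has 28).
Mar 22, 2151 → Apr 22, 2151: 31 days (March has 31).
Apr 22, 2151 → May 22, 2151: 30 days (April has 30).
May 22, 2151 → Jun 22, 2151: 31 days (May has 31).
Jun 22, 2151 → Jun 28, 2151: 6 days.
Total: 310 days.

310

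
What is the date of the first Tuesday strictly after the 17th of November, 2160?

Nov 17, 2160 is a Monday.
From Monday to the next Tuesday is 1 day.
Nov 17, 2160 + 1 = Nov 18, 2160.

November 18, 2160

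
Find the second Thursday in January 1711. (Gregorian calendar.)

January 1, 1711 is a Thursday.
The first Thursday is therefore January 1 (same day).
The second Thursday is 1 + 1×7 = January 8.

January 8, 1711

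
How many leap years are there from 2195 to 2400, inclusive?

50

Multiples of 4 in [2195,2400]: 52.
Of those, multiples of 100: 3 (not leap unless ÷400).
Multiples of 400: 1.
Leap years = 52 − 3 + 1 = 50.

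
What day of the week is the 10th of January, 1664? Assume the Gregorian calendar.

Doomsday rule: the anchor day for the 1600s is Tuesday. For year 64: 64÷12 = 5 r 4, and 4÷4 = 1, so 5+4+1 = 10.
Tuesday + 10 ≡ Friday — that's 1664's doomsday.
In January the doomsday date is Jan 4 (1664 is a leap year (divisible by 4)).
Jan 10 is 6 days after Jan 4; 6 mod 7 = 6, so Friday + 6 = Thursday.

Thursday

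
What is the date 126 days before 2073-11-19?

July 16, 2073

−19 → Oct 31, 2073 (end of Oct, 31 days; 107 left).
−31 → Sep 30, 2073 (end of Sep, 30 days; 76 left).
−30 → Aug 31, 2073 (end of Aug, 31 days; 46 left).
−31 → Jul 31, 2073 (end of Jul, 31 days; 15 left).
−15 → Jul 16, 2073.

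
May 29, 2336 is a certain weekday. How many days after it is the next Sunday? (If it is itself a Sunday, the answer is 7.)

May 29, 2336 is a Friday.
From Friday to the next Sunday is 2 days.

2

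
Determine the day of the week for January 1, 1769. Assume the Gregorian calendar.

Doomsday rule: the anchor day for the 1700s is Sunday. For year 69: 69÷12 = 5 r 9, and 9÷4 = 2, so 5+9+2 = 16.
Sunday + 16 ≡ Tuesday — that's 1769's doomsday.
In January the doomsday date is Jan 3 (1769 is not a leap year).
Jan 1 is 2 days before Jan 3; 2 mod 7 = 2, so Tuesday − 2 = Sunday.

Sunday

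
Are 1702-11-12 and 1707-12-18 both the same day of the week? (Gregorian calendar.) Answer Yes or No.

From Nov 12, 1702 to Dec 18, 1707 is 1862 days.
1862 mod 7 = 0, so they are the same weekday.
(Nov 12, 1702 is a Sunday; Dec 18, 1707 is a Sunday.)

Yes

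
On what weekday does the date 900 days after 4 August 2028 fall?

Tuesday

First find the weekday of Aug 4, 2028. Doomsday rule: the anchor day for the 2000s is Tuesday. For year 28: 28÷12 = 2 r 4, and 4÷4 = 1, so 2+4+1 = 7.
Tuesday + 7 ≡ Tuesday — that's 2028's doomsday.
In August the doomsday date is Aug 8.
Aug 4 is 4 days before Aug 8; 4 mod 7 = 4, so Tuesday − 4 = Friday.
900 mod 7 = 4, so 900 days after a Friday is Friday + 4 = Tuesday.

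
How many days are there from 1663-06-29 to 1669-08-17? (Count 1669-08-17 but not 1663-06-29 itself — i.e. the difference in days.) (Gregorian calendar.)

Jun 29, 1663 → Jun 29, 1664: 366 days (Feb 29, 1664 is in that span).
Jun 29, 1664 → Jun 29, 1665: 365 days.
Jun 29, 1665 → Jun 29, 1666: 365 days.
Jun 29, 1666 → Jun 29, 1667: 365 days.
Jun 29, 1667 → Jun 29, 1668: 366 days (Feb 29, 1668 is in that span).
Jun 29, 1668 → Jun 29, 1669: 365 days.
Jun 29, 1669 → Jul 29, 1669: 30 days (June has 30).
Jul 29, 1669 → Aug 17, 1669: 19 days.
Total: 2241 days.

2241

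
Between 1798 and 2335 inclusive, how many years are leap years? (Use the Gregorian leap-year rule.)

Multiples of 4 in [1798,2335]: 134.
Of those, multiples of 100: 6 (not leap unless ÷400).
Multiples of 400: 1.
Leap years = 134 − 6 + 1 = 129.

129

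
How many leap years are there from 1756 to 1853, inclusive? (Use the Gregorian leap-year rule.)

24

Multiples of 4 in [1756,1853]: 25.
Of those, multiples of 100: 1 (not leap unless ÷400).
Multiples of 400: 0.
Leap years = 25 − 1 + 0 = 24.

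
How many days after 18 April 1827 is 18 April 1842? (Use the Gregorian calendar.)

5479

Apr 18, 1827 → Apr 18, 1828: 366 days (Feb 29, 1828 is in that span).
Apr 18, 1828 → Apr 18, 1829: 365 days.
Apr 18, 1829 → Apr 18, 1830: 365 days.
Apr 18, 1830 → Apr 18, 1831: 365 days.
Apr 18, 1831 → Apr 18, 1832: 366 days (Feb 29, 1832 is in that span).
Apr 18, 1832 → Apr 18, 1833: 365 days.
Apr 18, 1833 → Apr 18, 1834: 365 days.
Apr 18, 1834 → Apr 18, 1835: 365 days.
Apr 18, 1835 → Apr 18, 1836: 366 days (Feb 29, 1836 is in that span).
Apr 18, 1836 → Apr 18, 1837: 365 days.
Apr 18, 1837 → Apr 18, 1838: 365 days.
Apr 18, 1838 → Apr 18, 1839: 365 days.
Apr 18, 1839 → Apr 18, 1840: 366 days (Feb 29, 1840 is in that span).
Apr 18, 1840 → Apr 18, 1841: 365 days.
Apr 18, 1841 → May 18, 1841: 30 days (April has 30).
May 18, 1841 → Jun 18, 1841: 31 days (May has 31).
Jun 18, 1841 → Jul 18, 1841: 30 days (June has 30).
Jul 18, 1841 → Aug 18, 1841: 31 days (July has 31).
Aug 18, 1841 → Sep 18, 1841: 31 days (August has 31).
Sep 18, 1841 → Oct 18, 1841: 30 days (September has 30).
Oct 18, 1841 → Nov 18, 1841: 31 days (October has 31).
Nov 18, 1841 → Dec 18, 1841: 30 days (November has 30).
Dec 18, 1841 → Jan 18, 1842: 31 days (December has 31).
Jan 18, 1842 → Feb 18, 1842: 31 days (January has 31).
Feb 18, 1842 → Mar 18, 1842: 28 days (February has 28).
Mar 18, 1842 → Apr 18, 1842: 31 days.
Total: 5479 days.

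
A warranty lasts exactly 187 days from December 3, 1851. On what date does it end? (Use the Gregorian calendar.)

Dec has 31 days: +29 → Jan 1, 1852 (158 left).
Jan has 31 days: +31 → Feb 1, 1852 (127 left).
Feb has 29 days: +29 → Mar 1, 1852 (98 left).
Mar has 31 days: +31 → Apr 1, 1852 (67 left).
Apr has 30 days: +30 → May 1, 1852 (37 left).
May has 31 days: +31 → Jun 1, 1852 (6 left).
+6 → Jun 7, 1852.

June 7, 1852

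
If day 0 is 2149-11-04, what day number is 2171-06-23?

Nov 4, 2149 → Nov 4, 2150: 365 days.
Nov 4, 2150 → Nov 4, 2151: 365 days.
Nov 4, 2151 → Nov 4, 2152: 366 days (Feb 29, 2152 is in that span).
Nov 4, 2152 → Nov 4, 2153: 365 days.
Nov 4, 2153 → Nov 4, 2154: 365 days.
Nov 4, 2154 → Nov 4, 2155: 365 days.
Nov 4, 2155 → Nov 4, 2156: 366 days (Feb 29, 2156 is in that span).
Nov 4, 2156 → Nov 4, 2157: 365 days.
Nov 4, 2157 → Nov 4, 2158: 365 days.
Nov 4, 2158 → Nov 4, 2159: 365 days.
Nov 4, 2159 → Nov 4, 2160: 366 days (Feb 29, 2160 is in that span).
Nov 4, 2160 → Nov 4, 2161: 365 days.
Nov 4, 2161 → Nov 4, 2162: 365 days.
Nov 4, 2162 → Nov 4, 2163: 365 days.
Nov 4, 2163 → Nov 4, 2164: 366 days (Feb 29, 2164 is in that span).
Nov 4, 2164 → Nov 4, 2165: 365 days.
Nov 4, 2165 → Nov 4, 2166: 365 days.
Nov 4, 2166 → Nov 4, 2167: 365 days.
Nov 4, 2167 → Nov 4, 2168: 366 days (Feb 29, 2168 is in that span).
Nov 4, 2168 → Nov 4, 2169: 365 days.
Nov 4, 2169 → Nov 4, 2170: 365 days.
Nov 4, 2170 → Dec 4, 2170: 30 days (November has 30).
Dec 4, 2170 → Jan 4, 2171: 31 days (December has 31).
Jan 4, 2171 → Feb 4, 2171: 31 days (January has 31).
Feb 4, 2171 → Mar 4, 2171: 28 days (February has 28).
Mar 4, 2171 → Apr 4, 2171: 31 days (March has 31).
Apr 4, 2171 → May 4, 2171: 30 days (April has 30).
May 4, 2171 → Jun 4, 2171: 31 days (May has 31).
Jun 4, 2171 → Jun 23, 2171: 19 days.
Total: 7901 days.

7901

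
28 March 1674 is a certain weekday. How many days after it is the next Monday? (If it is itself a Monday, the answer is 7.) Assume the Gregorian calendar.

Mar 28, 1674 is a Wednesday.
From Wednesday to the next Monday is 5 days.

5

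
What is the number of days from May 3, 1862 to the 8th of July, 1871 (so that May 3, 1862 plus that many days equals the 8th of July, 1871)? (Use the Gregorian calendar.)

3353

May 3, 1862 → May 3, 1863: 365 days.
May 3, 1863 → May 3, 1864: 366 days (Feb 29, 1864 is in that span).
May 3, 1864 → May 3, 1865: 365 days.
May 3, 1865 → May 3, 1866: 365 days.
May 3, 1866 → May 3, 1867: 365 days.
May 3, 1867 → May 3, 1868: 366 days (Feb 29, 1868 is in that span).
May 3, 1868 → May 3, 1869: 365 days.
May 3, 1869 → May 3, 1870: 365 days.
May 3, 1870 → May 3, 1871: 365 days.
May 3, 1871 → Jun 3, 1871: 31 days (May has 31).
Jun 3, 1871 → Jul 3, 1871: 30 days (June has 30).
Jul 3, 1871 → Jul 8, 1871: 5 days.
Total: 3353 days.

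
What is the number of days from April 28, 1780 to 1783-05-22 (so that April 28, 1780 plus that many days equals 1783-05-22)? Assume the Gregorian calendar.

1119

Apr 28, 1780 → Apr 28, 1781: 365 days.
Apr 28, 1781 → Apr 28, 1782: 365 days.
Apr 28, 1782 → May 28, 1782: 30 days (April has 30).
May 28, 1782 → Jun 28, 1782: 31 days (May has 31).
Jun 28, 1782 → Jul 28, 1782: 30 days (June has 30).
Jul 28, 1782 → Aug 28, 1782: 31 days (July has 31).
Aug 28, 1782 → Sep 28, 1782: 31 days (August has 31).
Sep 28, 1782 → Oct 28, 1782: 30 days (September has 30).
Oct 28, 1782 → Nov 28, 1782: 31 days (October has 31).
Nov 28, 1782 → Dec 28, 1782: 30 days (November has 30).
Dec 28, 1782 → Jan 28, 1783: 31 days (December has 31).
Jan 28, 1783 → Feb 28, 1783: 31 days (January has 31).
Feb 28, 1783 → Mar 28, 1783: 28 days (February has 28).
Mar 28, 1783 → Apr 28, 1783: 31 days (March has 31).
Apr 28, 1783 → May 22, 1783: 24 days.
Total: 1119 days.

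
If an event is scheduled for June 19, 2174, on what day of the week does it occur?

Doomsday rule: the anchor day for the 2100s is Sunday. For year 74: 74÷12 = 6 r 2, and 2÷4 = 0, so 6+2+0 = 8.
Sunday + 8 ≡ Monday — that's 2174's doomsday.
In June the doomsday date is Jun 6.
Jun 19 is 13 days after Jun 6; 13 mod 7 = 6, so Monday + 6 = Sunday.

Sunday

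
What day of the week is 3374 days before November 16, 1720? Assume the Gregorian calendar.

Saturday

Nov 16, 1720 is a Saturday.
3374 mod 7 = 0, so 3374 days before a Saturday is Saturday − 0 = Saturday.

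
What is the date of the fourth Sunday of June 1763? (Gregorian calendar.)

June 26, 1763

June 1, 1763 is a Wednesday.
The first Sunday is therefore June 5 (4 days later).
The fourth Sunday is 5 + 3×7 = June 26.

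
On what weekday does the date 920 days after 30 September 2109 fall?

First find the weekday of Sep 30, 2109. Doomsday rule: the anchor day for the 2100s is Sunday. For year 09: 9÷12 = 0 r 9, and 9÷4 = 2, so 0+9+2 = 11.
Sunday + 11 ≡ Thursday — that's 2109's doomsday.
In September the doomsday date is Sep 5.
Sep 30 is 25 days after Sep 5; 25 mod 7 = 4, so Thursday + 4 = Monday.
920 mod 7 = 3, so 920 days after a Monday is Monday + 3 = Thursday.

Thursday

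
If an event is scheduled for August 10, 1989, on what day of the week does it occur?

Thursday

Doomsday rule: the anchor day for the 1900s is Wednesday. For year 89: 89÷12 = 7 r 5, and 5÷4 = 1, so 7+5+1 = 13.
Wednesday + 13 ≡ Tuesday — that's 1989's doomsday.
In August the doomsday date is Aug 8.
Aug 10 is 2 days after Aug 8; 2 mod 7 = 2, so Tuesday + 2 = Thursday.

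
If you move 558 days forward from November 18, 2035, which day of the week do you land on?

Friday

Nov 18, 2035 is a Sunday.
558 mod 7 = 5, so 558 days after a Sunday is Sunday + 5 = Friday.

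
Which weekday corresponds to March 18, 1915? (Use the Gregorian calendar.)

Doomsday rule: the anchor day for the 1900s is Wednesday. For year 15: 15÷12 = 1 r 3, and 3÷4 = 0, so 1+3+0 = 4.
Wednesday + 4 ≡ Sunday — that's 1915's doomsday.
In March the doomsday date is Mar 14.
Mar 18 is 4 days after Mar 14; 4 mod 7 = 4, so Sunday + 4 = Thursday.

Thursday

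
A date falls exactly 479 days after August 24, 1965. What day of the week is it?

First find the weekday of Aug 24, 1965. Doomsday rule: the anchor day for the 1900s is Wednesday. For year 65: 65÷12 = 5 r 5, and 5÷4 = 1, so 5+5+1 = 11.
Wednesday + 11 ≡ Sunday — that's 1965's doomsday.
In August the doomsday date is Aug 8.
Aug 24 is 16 days after Aug 8; 16 mod 7 = 2, so Sunday + 2 = Tuesday.
479 mod 7 = 3, so 479 days after a Tuesday is Tuesday + 3 = Friday.

Friday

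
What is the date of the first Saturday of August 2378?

August 1, 2378 is a Tuesday.
The first Saturday is therefore August 5 (4 days later).

August 5, 2378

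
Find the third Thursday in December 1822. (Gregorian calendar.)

December 1, 1822 is a Sunday.
The first Thursday is therefore December 5 (4 days later).
The third Thursday is 5 + 2×7 = December 19.

December 19, 1822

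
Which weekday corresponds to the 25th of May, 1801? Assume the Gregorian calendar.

Doomsday rule: the anchor day for the 1800s is Friday. For year 01: 1÷12 = 0 r 1, and 1÷4 = 0, so 0+1+0 = 1.
Friday + 1 ≡ Saturday — that's 1801's doomsday.
In May the doomsday date is May 9.
May 25 is 16 days after May 9; 16 mod 7 = 2, so Saturday + 2 = Monday.

Monday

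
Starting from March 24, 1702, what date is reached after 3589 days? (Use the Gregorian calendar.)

January 20, 1712

+365 (one year) → Mar 24, 1703 (3224 left).
+366 (one year; includes Feb 29, 1704) → Mar 24, 1704 (2858 left).
+365 (one year) → Mar 24, 1705 (2493 left).
+365 (one year) → Mar 24, 1706 (2128 left).
+365 (one year) → Mar 24, 1707 (1763 left).
+366 (one year; includes Feb 29, 1708) → Mar 24, 1708 (1397 left).
+365 (one year) → Mar 24, 1709 (1032 left).
+365 (one year) → Mar 24, 1710 (667 left).
+365 (one year) → Mar 24, 1711 (302 left).
Mar has 31 days: +8 → Apr 1, 1711 (294 left).
Apr has 30 days: +30 → May 1, 1711 (264 left).
May has 31 days: +31 → Jun 1, 1711 (233 left).
Jun has 30 days: +30 → Jul 1, 1711 (203 left).
Jul has 31 days: +31 → Aug 1, 1711 (172 left).
Aug has 31 days: +31 → Sep 1, 1711 (141 left).
Sep has 30 days: +30 → Oct 1, 1711 (111 left).
Oct has 31 days: +31 → Nov 1, 1711 (80 left).
Nov has 30 days: +30 → Dec 1, 1711 (50 left).
Dec has 31 days: +31 → Jan 1, 1712 (19 left).
+19 → Jan 20, 1712.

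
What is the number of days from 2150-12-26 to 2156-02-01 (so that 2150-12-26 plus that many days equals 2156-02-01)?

Dec 26, 2150 → Dec 26, 2151: 365 days.
Dec 26, 2151 → Dec 26, 2152: 366 days (Feb 29, 2152 is in that span).
Dec 26, 2152 → Dec 26, 2153: 365 days.
Dec 26, 2153 → Dec 26, 2154: 365 days.
Dec 26, 2154 → Dec 26, 2155: 365 days.
Dec 26, 2155 → Jan 26, 2156: 31 days (December has 31).
Jan 26, 2156 → Feb 1, 2156: 6 days.
Total: 1863 days.

1863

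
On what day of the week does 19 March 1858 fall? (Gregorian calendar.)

Doomsday rule: the anchor day for the 1800s is Friday. For year 58: 58÷12 = 4 r 10, and 10÷4 = 2, so 4+10+2 = 16.
Friday + 16 ≡ Sunday — that's 1858's doomsday.
In March the doomsday date is Mar 14.
Mar 19 is 5 days after Mar 14; 5 mod 7 = 5, so Sunday + 5 = Friday.

Friday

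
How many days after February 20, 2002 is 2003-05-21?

Feb 20, 2002 → Feb 20, 2003: 365 days.
Feb 20, 2003 → Mar 20, 2003: 28 days (February has 28).
Mar 20, 2003 → Apr 20, 2003: 31 days (March has 31).
Apr 20, 2003 → May 20, 2003: 30 days (April has 30).
May 20, 2003 → May 21, 2003: 1 days.
Total: 455 days.

455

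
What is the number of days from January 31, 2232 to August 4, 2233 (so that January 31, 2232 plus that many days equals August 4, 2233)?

551

Jan 31, 2232 → Jan 31, 2233: 366 days (Feb 29, 2232 is in that span).
Jan 31, 2233 → Feb 28, 2233: 28 days (January has 31).
Feb 28, 2233 → Mar 28, 2233: 28 days (February has 28).
Mar 28, 2233 → Apr 28, 2233: 31 days (March has 31).
Apr 28, 2233 → May 28, 2233: 30 days (April has 30).
May 28, 2233 → Jun 28, 2233: 31 days (May has 31).
Jun 28, 2233 → Jul 28, 2233: 30 days (June has 30).
Jul 28, 2233 → Aug 4, 2233: 7 days.
Total: 551 days.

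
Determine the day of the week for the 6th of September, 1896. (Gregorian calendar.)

Doomsday rule: the anchor day for the 1800s is Friday. For year 96: 96÷12 = 8 r 0, and 0÷4 = 0, so 8+0+0 = 8.
Friday + 8 ≡ Saturday — that's 1896's doomsday.
In September the doomsday date is Sep 5.
Sep 6 is 1 day after Sep 5; 1 mod 7 = 1, so Saturday + 1 = Sunday.

Sunday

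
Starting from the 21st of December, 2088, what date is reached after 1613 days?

May 22, 2093

+365 (one year) → Dec 21, 2089 (1248 left).
+365 (one year) → Dec 21, 2090 (883 left).
+365 (one year) → Dec 21, 2091 (518 left).
+366 (one year; includes Feb 29, 2092) → Dec 21, 2092 (152 left).
Dec has 31 days: +11 → Jan 1, 2093 (141 left).
Jan has 31 days: +31 → Feb 1, 2093 (110 left).
Feb has 28 days: +28 → Mar 1, 2093 (82 left).
Mar has 31 days: +31 → Apr 1, 2093 (51 left).
Apr has 30 days: +30 → May 1, 2093 (21 left).
+21 → May 22, 2093.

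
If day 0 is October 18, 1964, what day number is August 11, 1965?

297

Oct 18, 1964 → Nov 18, 1964: 31 days (October has 31).
Nov 18, 1964 → Dec 18, 1964: 30 days (November has 30).
Dec 18, 1964 → Jan 18, 1965: 31 days (December has 31).
Jan 18, 1965 → Feb 18, 1965: 31 days (January has 31).
Feb 18, 1965 → Mar 18, 1965: 28 days (February has 28).
Mar 18, 1965 → Apr 18, 1965: 31 days (March has 31).
Apr 18, 1965 → May 18, 1965: 30 days (April has 30).
May 18, 1965 → Jun 18, 1965: 31 days (May has 31).
Jun 18, 1965 → Jul 18, 1965: 30 days (June has 30).
Jul 18, 1965 → Aug 11, 1965: 24 days.
Total: 297 days.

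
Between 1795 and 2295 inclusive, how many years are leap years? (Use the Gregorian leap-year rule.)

121

Multiples of 4 in [1795,2295]: 125.
Of those, multiples of 100: 5 (not leap unless ÷400).
Multiples of 400: 1.
Leap years = 125 − 5 + 1 = 121.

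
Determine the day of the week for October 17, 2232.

Doomsday rule: the anchor day for the 2200s is Friday. For year 32: 32÷12 = 2 r 8, and 8÷4 = 2, so 2+8+2 = 12.
Friday + 12 ≡ Wednesday — that's 2232's doomsday.
In October the doomsday date is Oct 10.
Oct 17 is 7 days after Oct 10; 7 mod 7 = 0, so Wednesday + 0 = Wednesday.

Wednesday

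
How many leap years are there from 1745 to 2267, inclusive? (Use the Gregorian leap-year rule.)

126

Multiples of 4 in [1745,2267]: 130.
Of those, multiples of 100: 5 (not leap unless ÷400).
Multiples of 400: 1.
Leap years = 130 − 5 + 1 = 126.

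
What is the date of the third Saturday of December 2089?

December 1, 2089 is a Thursday.
The first Saturday is therefore December 3 (2 days later).
The third Saturday is 3 + 2×7 = December 17.

December 17, 2089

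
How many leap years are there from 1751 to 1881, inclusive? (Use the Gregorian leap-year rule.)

Multiples of 4 in [1751,1881]: 33.
Of those, multiples of 100: 1 (not leap unless ÷400).
Multiples of 400: 0.
Leap years = 33 − 1 + 0 = 32.

32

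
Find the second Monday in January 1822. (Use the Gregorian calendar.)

January 14, 1822

January 1, 1822 is a Tuesday.
The first Monday is therefore January 7 (6 days later).
The second Monday is 7 + 1×7 = January 14.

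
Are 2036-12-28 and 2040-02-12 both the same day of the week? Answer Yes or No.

From Dec 28, 2036 to Feb 12, 2040 is 1141 days.
1141 mod 7 = 0, so they are the same weekday.
(Dec 28, 2036 is a Sunday; Feb 12, 2040 is a Sunday.)

Yes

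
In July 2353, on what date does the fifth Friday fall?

July 31, 2353

July 1, 2353 is a Wednesday.
The first Friday is therefore July 3 (2 days later).
The fifth Friday is 3 + 4×7 = July 31.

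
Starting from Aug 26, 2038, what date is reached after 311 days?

Aug has 31 days: +6 → Sep 1, 2038 (305 left).
Sep has 30 days: +30 → Oct 1, 2038 (275 left).
Oct has 31 days: +31 → Nov 1, 2038 (244 left).
Nov has 30 days: +30 → Dec 1, 2038 (214 left).
Dec has 31 days: +31 → Jan 1, 2039 (183 left).
Jan has 31 days: +31 → Feb 1, 2039 (152 left).
Feb has 28 days: +28 → Mar 1, 2039 (124 left).
Mar has 31 days: +31 → Apr 1, 2039 (93 left).
Apr has 30 days: +30 → May 1, 2039 (63 left).
May has 31 days: +31 → Jun 1, 2039 (32 left).
Jun has 30 days: +30 → Jul 1, 2039 (2 left).
+2 → Jul 3, 2039.

July 3, 2039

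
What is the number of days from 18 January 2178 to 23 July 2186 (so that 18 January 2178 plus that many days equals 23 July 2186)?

3108

Jan 18, 2178 → Jan 18, 2179: 365 days.
Jan 18, 2179 → Jan 18, 2180: 365 days.
Jan 18, 2180 → Jan 18, 2181: 366 days (Feb 29, 2180 is in that span).
Jan 18, 2181 → Jan 18, 2182: 365 days.
Jan 18, 2182 → Jan 18, 2183: 365 days.
Jan 18, 2183 → Jan 18, 2184: 365 days.
Jan 18, 2184 → Jan 18, 2185: 366 days (Feb 29, 2184 is in that span).
Jan 18, 2185 → Jan 18, 2186: 365 days.
Jan 18, 2186 → Feb 18, 2186: 31 days (January has 31).
Feb 18, 2186 → Mar 18, 2186: 28 days (February has 28).
Mar 18, 2186 → Apr 18, 2186: 31 days (March has 31).
Apr 18, 2186 → May 18, 2186: 30 days (April has 30).
May 18, 2186 → Jun 18, 2186: 31 days (May has 31).
Jun 18, 2186 → Jul 18, 2186: 30 days (June has 30).
Jul 18, 2186 → Jul 23, 2186: 5 days.
Total: 3108 days.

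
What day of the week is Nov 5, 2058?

January 1, 2058 is a Tuesday.
Jan 1, 2058 → Feb 1, 2058: 31 days (January has 31).
Feb 1, 2058 → Mar 1, 2058: 28 days (February has 28).
Mar 1, 2058 → Apr 1, 2058: 31 days (March has 31).
Apr 1, 2058 → May 1, 2058: 30 days (April has 30).
May 1, 2058 → Jun 1, 2058: 31 days (May has 31).
Jun 1, 2058 → Jul 1, 2058: 30 days (June has 30).
Jul 1, 2058 → Aug 1, 2058: 31 days (July has 31).
Aug 1, 2058 → Sep 1, 2058: 31 days (August has 31).
Sep 1, 2058 → Oct 1, 2058: 30 days (September has 30).
Oct 1, 2058 → Nov 1, 2058: 31 days (October has 31).
Nov 1, 2058 → Nov 5, 2058: 4 days.
Total: 308 days.
308 mod 7 = 0, so Tuesday + 0 = Tuesday.

Tuesday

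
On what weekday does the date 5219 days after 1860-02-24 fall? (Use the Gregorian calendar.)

Tuesday

Feb 24, 1860 is a Friday.
5219 mod 7 = 4, so 5219 days after a Friday is Friday + 4 = Tuesday.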